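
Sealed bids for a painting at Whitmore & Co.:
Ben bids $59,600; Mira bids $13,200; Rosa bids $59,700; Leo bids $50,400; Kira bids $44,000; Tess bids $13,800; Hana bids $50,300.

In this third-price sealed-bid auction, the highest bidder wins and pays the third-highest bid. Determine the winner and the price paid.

Rosa pays $50,400

Third-price sealed-bid auction: the highest bidder wins and pays the third-highest bid.
Sorting bids: 59,700 (Rosa) > 59,600 (Ben) > 50,400 (Leo) > 50,300 (Hana) > 44,000 (Kira) > 13,800 (Tess) > …
Rosa wins; payment is bid #3 in the ranking = $50,400.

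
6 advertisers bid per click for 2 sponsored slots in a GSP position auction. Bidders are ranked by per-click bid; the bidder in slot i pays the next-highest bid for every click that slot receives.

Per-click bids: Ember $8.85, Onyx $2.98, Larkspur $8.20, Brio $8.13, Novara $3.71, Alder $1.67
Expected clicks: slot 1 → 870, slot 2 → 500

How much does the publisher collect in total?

Per-click bids in order: $8.85 (Ember) > $8.20 (Larkspur) > $8.13 (Brio) > …
Slot 1: Ember pays $8.20 × 870 = $7134.00
Slot 2: Larkspur pays $8.13 × 500 = $4065.00
Total = $11199.00

Total revenue: $11199.00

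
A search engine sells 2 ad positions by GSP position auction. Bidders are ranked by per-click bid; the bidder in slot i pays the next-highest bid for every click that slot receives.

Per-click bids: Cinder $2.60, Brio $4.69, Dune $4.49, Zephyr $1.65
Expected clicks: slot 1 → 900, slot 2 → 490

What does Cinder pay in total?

Per-click bids in order: $4.69 (Brio) > $4.49 (Dune) > $2.60 (Cinder) > …
Cinder ranks below slot 2 → no slot, pays nothing.

Cinder pays $0.00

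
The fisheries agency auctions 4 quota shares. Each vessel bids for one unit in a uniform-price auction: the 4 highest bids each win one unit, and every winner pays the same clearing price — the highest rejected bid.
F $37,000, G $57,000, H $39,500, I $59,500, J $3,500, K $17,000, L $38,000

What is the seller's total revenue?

Ordering the bids: 59,500 (I), 57,000 (G), 39,500 (H), 38,000 (L), 37,000 (F), 17,000 (K), …
Winners (4 units): I, G, H, L.
First losing bid is F's $37,000, which sets the uniform price.
Total revenue = 4 × $37,000 = $148,000.

Total revenue: $148,000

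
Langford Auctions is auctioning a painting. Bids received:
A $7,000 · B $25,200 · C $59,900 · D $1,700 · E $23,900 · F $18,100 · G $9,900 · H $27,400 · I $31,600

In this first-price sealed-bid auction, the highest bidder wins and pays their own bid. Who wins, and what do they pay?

C pays $59,900

Bids ranked: 59,900 (C) > 31,600 (I) > 27,400 (H) > 25,200 (B) > 23,900 (E) > 18,100 (F) > …
C has the highest bid and pays exactly that: $59,900.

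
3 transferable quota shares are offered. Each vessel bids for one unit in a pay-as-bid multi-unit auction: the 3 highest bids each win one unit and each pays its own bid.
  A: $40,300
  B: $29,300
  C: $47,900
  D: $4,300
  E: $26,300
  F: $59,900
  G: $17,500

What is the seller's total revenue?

Total revenue: $148,100

Ordering the bids: 59,900 (F), 47,900 (C), 40,300 (A), 29,300 (B), 26,300 (E), …
Winners (3 units): F, C, A.
Total revenue = 59,900 + 47,900 + 40,300 = $148,100.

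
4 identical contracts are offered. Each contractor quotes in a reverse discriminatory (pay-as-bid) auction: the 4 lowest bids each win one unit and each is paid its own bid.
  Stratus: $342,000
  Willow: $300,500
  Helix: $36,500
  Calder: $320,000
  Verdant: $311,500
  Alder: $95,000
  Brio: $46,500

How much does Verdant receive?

Verdant is paid $0

Ordering the bids: 36,500 (Helix), 46,500 (Brio), 95,000 (Alder), 300,500 (Willow), 311,500 (Verdant), 320,000 (Calder), …
The 4 lowest are Helix, Brio, Alder, Willow.
Verdant does not win → $0.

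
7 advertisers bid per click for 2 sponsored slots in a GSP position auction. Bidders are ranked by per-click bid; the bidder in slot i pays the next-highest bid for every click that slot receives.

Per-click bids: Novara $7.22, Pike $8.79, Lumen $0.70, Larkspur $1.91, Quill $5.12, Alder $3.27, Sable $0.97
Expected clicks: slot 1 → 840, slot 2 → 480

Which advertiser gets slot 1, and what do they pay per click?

Pike; $7.22 per click

Per-click bids in order: $8.79 (Pike) > $7.22 (Novara) > $5.12 (Quill) > …
Slot 1 goes to the first-ranked bidder, Pike, who pays the next bid down: $7.22/click.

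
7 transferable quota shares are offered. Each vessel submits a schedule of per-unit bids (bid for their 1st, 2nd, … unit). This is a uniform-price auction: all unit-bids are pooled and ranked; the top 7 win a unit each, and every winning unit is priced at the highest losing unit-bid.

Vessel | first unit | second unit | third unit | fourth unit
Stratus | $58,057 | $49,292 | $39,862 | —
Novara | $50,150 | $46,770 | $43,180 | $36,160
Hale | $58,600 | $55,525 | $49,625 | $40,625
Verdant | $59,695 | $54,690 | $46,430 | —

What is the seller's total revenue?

Pooled unit-bids ranked (top 7): 59,695 (Verdant-1), 58,600 (Hale-1), 58,057 (Stratus-1), 55,525 (Hale-2), 54,690 (Verdant-2), 50,150 (Novara-1), 49,625 (Hale-3)
Highest rejected unit-bid = $49,292.
Allocation: Hale 3, Novara 1, Stratus 1, Verdant 2. Every unit priced at $49,292.
Revenue = 7 × 49,292 = $345,044.

Total revenue: $345,044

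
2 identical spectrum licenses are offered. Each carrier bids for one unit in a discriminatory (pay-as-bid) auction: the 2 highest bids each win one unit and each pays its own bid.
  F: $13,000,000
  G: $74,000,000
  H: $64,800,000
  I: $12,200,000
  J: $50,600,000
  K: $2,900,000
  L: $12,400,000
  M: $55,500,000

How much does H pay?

H pays $64,800,000

Sorting: 74,000,000 (G), 64,800,000 (H), 55,500,000 (M), 50,600,000 (J), …
The 2 highest are G, H.
H wins → own bid $64,800,000.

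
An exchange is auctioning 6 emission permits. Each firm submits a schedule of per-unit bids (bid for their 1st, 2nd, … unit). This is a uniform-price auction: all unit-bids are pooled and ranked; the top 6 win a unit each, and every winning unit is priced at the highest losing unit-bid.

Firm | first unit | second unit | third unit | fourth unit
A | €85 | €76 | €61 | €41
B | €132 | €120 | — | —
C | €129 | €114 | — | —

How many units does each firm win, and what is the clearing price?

All unit-bids, highest first — top 6: 132 (B-1), 129 (C-1), 120 (B-2), 114 (C-2), 85 (A-1), 76 (A-2)
Highest rejected unit-bid = €61.
Allocation: A 2, B 2, C 2.

A 2, B 2, C 2; clearing price €61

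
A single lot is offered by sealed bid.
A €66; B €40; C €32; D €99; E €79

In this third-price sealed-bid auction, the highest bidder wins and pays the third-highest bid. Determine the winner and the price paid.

Third-price sealed-bid auction: the highest bidder wins and pays the third-highest bid.
Bids ranked: 99 (D) > 79 (E) > 66 (A) > 40 (B) > 32 (C)
D is highest; pays the third-highest bid, €66.

D pays €66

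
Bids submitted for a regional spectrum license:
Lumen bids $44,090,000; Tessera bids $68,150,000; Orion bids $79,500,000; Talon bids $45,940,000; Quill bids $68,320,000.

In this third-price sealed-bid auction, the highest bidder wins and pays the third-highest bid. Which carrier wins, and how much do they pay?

Orion pays $68,150,000

Bids ranked: 79,500,000 (Orion) > 68,320,000 (Quill) > 68,150,000 (Tessera) > 45,940,000 (Talon) > 44,090,000 (Lumen)
Orion is highest; pays the third-highest bid, $68,150,000.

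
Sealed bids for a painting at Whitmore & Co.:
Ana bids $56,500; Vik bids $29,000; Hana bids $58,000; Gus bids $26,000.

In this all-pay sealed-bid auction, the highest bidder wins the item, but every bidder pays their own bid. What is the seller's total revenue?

Total revenue: $169,500

Rule: the highest bidder wins the item, but every bidder pays their own bid.
Bids ranked: 58,000 (Hana) > 56,500 (Ana) > 29,000 (Vik) > 26,000 (Gus)
Hana wins with the top bid; all bids are sunk regardless.
Every bidder forfeits their bid regardless of winning.
Revenue = 56,500 + 29,000 + 58,000 + 26,000 = $169,500.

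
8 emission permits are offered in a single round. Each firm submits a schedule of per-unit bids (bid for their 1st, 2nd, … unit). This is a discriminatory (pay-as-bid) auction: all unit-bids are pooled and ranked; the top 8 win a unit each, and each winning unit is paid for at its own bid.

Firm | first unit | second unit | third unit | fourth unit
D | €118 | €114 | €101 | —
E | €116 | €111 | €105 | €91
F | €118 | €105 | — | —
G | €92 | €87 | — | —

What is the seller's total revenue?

Merging the schedules and taking the best 8: 118 (D-1), 118 (F-1), 116 (E-1), 114 (D-2), 111 (E-2), 105 (E-3), 105 (F-2), 101 (D-3)
Next rejected bid: €92 (not a price — pay-as-bid).
Each winning unit pays its own bid.
Revenue = 118 + 118 + 116 + 114 + 111 + 105 + 105 + 101 = €888.

Total revenue: €888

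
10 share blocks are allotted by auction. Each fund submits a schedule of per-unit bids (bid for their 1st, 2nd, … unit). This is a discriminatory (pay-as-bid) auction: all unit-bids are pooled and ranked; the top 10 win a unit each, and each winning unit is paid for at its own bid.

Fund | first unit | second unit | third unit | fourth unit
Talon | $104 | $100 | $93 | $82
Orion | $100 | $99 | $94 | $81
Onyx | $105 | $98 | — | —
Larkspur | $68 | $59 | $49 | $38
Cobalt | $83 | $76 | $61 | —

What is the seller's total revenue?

Total revenue: $958

Pooled unit-bids ranked (top 10): 105 (Onyx-1), 104 (Talon-1), 100 (Talon-2), 100 (Orion-1), 99 (Orion-2), 98 (Onyx-2), 94 (Orion-3), 93 (Talon-3), 83 (Cobalt-1), 82 (Talon-4)
Next rejected bid: $81 (not a price — pay-as-bid).
Each winning unit pays its own bid.
Revenue = 105 + 104 + 100 + 100 + 99 + 98 + 94 + 93 + 83 + 82 = $958.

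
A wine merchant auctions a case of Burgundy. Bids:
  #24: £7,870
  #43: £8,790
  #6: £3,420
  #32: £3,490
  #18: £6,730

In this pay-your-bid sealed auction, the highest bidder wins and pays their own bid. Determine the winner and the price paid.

Sorting bids: 8,790 (#43) > 7,870 (#24) > 6,730 (#18) > 3,490 (#32) > 3,420 (#6)
#43 is highest → pays own bid, £8,790.

#43 pays £8,790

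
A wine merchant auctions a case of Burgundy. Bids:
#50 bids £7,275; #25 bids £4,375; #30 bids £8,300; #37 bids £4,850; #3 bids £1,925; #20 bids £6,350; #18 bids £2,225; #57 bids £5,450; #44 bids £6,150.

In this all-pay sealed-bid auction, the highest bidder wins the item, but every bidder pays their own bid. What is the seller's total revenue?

All-pay sealed-bid auction: the highest bidder wins the item, but every bidder pays their own bid.
Sorting bids: 8,300 (#30) > 7,275 (#50) > 6,350 (#20) > 6,150 (#44) > 5,450 (#57) > 4,850 (#37) > …
#30 wins with the top bid; all bids are sunk regardless.
Every bidder forfeits their bid regardless of winning.
Revenue = 7,275 + 4,375 + 8,300 + 4,850 + 1,925 + 6,350 + 2,225 + 5,450 + 6,150 = £46,900.

Total revenue: £46,900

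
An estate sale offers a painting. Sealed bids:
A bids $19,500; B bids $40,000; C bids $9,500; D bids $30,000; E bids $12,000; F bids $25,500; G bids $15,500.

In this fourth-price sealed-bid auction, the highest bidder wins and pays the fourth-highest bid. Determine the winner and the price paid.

Fourth-price sealed-bid auction: the highest bidder wins and pays the fourth-highest bid.
Bids ranked: 40,000 (B) > 30,000 (D) > 25,500 (F) > 19,500 (A) > 15,500 (G) > 12,000 (E) > …
B wins; payment is bid #4 in the ranking = $19,500.

B pays $19,500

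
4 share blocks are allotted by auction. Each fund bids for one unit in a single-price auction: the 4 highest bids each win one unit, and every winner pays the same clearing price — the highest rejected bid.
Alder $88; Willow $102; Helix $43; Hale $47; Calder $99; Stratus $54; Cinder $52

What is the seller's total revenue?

Bids ranked high→low: 102 (Willow), 99 (Calder), 88 (Alder), 54 (Stratus), 52 (Cinder), 47 (Hale), …
The 4 highest are Willow, Calder, Alder, Stratus.
Highest unsuccessful bid: $52 → clearing price.
Total revenue = 4 × $52 = $208.

Total revenue: $208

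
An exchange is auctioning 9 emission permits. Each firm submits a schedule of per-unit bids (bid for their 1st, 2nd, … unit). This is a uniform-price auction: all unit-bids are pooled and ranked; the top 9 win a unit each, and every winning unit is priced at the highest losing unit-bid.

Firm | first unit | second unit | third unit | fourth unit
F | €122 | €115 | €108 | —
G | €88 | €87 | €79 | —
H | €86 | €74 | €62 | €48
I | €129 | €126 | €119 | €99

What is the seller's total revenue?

Pooled unit-bids ranked (top 9): 129 (I-1), 126 (I-2), 122 (F-1), 119 (I-3), 115 (F-2), 108 (F-3), 99 (I-4), 88 (G-1), 87 (G-2)
The (k+1)-th unit-bid is €86.
Allocation: F 3, G 2, I 4. Every unit priced at €86.
Revenue = 9 × 86 = €774.

Total revenue: €774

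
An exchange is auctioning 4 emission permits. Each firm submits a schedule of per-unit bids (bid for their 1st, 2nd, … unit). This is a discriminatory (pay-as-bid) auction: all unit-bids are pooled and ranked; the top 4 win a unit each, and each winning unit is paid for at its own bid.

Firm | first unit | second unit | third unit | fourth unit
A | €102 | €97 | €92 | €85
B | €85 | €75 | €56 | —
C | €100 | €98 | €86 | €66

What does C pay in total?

Pooled unit-bids ranked (top 4): 102 (A-1), 100 (C-1), 98 (C-2), 97 (A-2)
Next rejected bid: €92 (not a price — pay-as-bid).
C's winning unit-bids: 100 + 98 = €198.

C pays €198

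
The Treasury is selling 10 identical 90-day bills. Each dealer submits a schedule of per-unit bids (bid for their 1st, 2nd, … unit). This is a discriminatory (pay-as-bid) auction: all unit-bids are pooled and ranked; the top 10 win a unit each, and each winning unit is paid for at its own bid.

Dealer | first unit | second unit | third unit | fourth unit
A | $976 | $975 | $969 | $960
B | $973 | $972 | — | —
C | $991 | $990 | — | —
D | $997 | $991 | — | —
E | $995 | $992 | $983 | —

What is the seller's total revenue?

All unit-bids, highest first — top 10: 997 (D-1), 995 (E-1), 992 (E-2), 991 (C-1), 991 (D-2), 990 (C-2), 983 (E-3), 976 (A-1), 975 (A-2), 973 (B-1)
Next rejected bid: $972 (not a price — pay-as-bid).
Each winning unit pays its own bid.
Revenue = 997 + 995 + 992 + 991 + 991 + 990 + 983 + 976 + 975 + 973 = $9,863.

Total revenue: $9,863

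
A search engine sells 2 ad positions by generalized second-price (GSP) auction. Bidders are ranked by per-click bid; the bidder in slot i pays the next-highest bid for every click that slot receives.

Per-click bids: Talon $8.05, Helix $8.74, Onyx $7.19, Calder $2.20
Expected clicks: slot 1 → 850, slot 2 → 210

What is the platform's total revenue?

Sorting advertisers: $8.74 (Helix) > $8.05 (Talon) > $7.19 (Onyx) > …
Slot 1: Helix pays $8.05 × 850 = $6842.50
Slot 2: Talon pays $7.19 × 210 = $1509.90
Total = $8352.40

Total revenue: $8352.40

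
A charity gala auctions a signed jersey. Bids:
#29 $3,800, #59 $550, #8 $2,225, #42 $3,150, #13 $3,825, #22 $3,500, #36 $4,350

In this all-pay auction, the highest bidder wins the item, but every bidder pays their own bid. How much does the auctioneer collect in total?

Total revenue: $21,400

Bids ranked: 4,350 (#36) > 3,825 (#13) > 3,800 (#29) > 3,500 (#22) > 3,150 (#42) > 2,225 (#8) > …
Every bidder forfeits their bid regardless of winning.
Revenue = 3,800 + 550 + 2,225 + 3,150 + 3,825 + 3,500 + 4,350 = $21,400.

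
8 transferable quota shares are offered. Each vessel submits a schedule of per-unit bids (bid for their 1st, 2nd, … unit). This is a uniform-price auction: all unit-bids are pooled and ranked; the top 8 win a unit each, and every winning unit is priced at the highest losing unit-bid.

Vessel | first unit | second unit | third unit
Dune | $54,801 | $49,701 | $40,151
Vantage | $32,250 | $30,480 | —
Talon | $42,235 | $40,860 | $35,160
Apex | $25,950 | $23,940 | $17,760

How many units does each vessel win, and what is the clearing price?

Merging the schedules and taking the best 8: 54,801 (Dune-1), 49,701 (Dune-2), 42,235 (Talon-1), 40,860 (Talon-2), 40,151 (Dune-3), 35,160 (Talon-3), 32,250 (Vantage-1), 30,480 (Vantage-2)
The (k+1)-th unit-bid is $25,950.
Allocation: Dune 3, Talon 3, Vantage 2.

Dune 3, Talon 3, Vantage 2; clearing price $25,950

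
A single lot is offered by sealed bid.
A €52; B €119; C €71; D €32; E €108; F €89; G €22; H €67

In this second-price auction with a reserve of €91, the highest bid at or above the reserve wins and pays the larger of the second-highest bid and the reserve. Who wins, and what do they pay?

B pays €108

Rule: the highest bid at or above the reserve wins and pays the larger of the second-highest bid and the reserve.
Sorting bids: 119 (B) > 108 (E) > 89 (F) > 71 (C) > 67 (H) > 52 (A) > …
B has the top bid at or above the reserve (€119).
Second-highest bid €108 exceeds the reserve €91 → payment €108.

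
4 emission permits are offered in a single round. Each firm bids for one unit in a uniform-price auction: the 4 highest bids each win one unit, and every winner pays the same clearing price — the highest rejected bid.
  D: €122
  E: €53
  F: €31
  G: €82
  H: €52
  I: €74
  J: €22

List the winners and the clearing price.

D, G, I, E; each pays €52

Sorting: 122 (D), 82 (G), 74 (I), 53 (E), 52 (H), 31 (F), …
Winners (4 units): D, G, I, E.
First losing bid is H's €52, which sets the uniform price.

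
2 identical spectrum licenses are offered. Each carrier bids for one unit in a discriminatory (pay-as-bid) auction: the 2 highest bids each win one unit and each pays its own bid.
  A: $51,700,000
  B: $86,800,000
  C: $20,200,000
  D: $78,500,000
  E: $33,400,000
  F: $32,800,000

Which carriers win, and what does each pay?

B $86,800,000, D $78,500,000

Sorting: 86,800,000 (B), 78,500,000 (D), 51,700,000 (A), 33,400,000 (E), …
Winners (2 units): B, D.
Each winner pays its own bid: B $86,800,000, D $78,500,000.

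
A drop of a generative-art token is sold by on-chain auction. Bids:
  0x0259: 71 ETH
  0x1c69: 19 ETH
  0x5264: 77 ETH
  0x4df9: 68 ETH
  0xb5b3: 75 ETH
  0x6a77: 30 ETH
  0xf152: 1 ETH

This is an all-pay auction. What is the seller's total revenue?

Rule: the highest bidder wins the item, but every bidder pays their own bid.
Sorting bids: 77 (0x5264) > 75 (0xb5b3) > 71 (0x0259) > 68 (0x4df9) > 30 (0x6a77) > 19 (0x1c69) > …
Every bidder forfeits their bid regardless of winning.
Revenue = 71 + 19 + 77 + 68 + 75 + 30 + 1 = 341 ETH.

Total revenue: 341 ETH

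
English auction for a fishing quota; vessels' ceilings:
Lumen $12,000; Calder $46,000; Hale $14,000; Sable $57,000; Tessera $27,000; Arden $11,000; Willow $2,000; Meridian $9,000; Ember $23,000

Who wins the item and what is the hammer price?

Open ascending-bid auction: the price rises until one bidder remains; the winner pays the price at which the last rival dropped out.
Limits ranked: 57,000 (Sable) > 46,000 (Calder) > 27,000 (Tessera) > 23,000 (Ember) > 14,000 (Hale) > 12,000 (Lumen) > …
Once the price passes $46,000, only Sable is left; the hammer falls at Calder's limit of $46,000.

Sable wins at $46,000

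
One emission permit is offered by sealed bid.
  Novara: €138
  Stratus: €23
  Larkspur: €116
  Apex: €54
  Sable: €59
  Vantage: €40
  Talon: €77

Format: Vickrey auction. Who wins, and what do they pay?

Rule: the highest bidder wins and pays the second-highest bid.
Sorting bids: 138 (Novara) > 116 (Larkspur) > 77 (Talon) > 59 (Sable) > 54 (Apex) > 40 (Vantage) > …
Second-price: Novara pays Larkspur's bid of €116.

Novara pays €116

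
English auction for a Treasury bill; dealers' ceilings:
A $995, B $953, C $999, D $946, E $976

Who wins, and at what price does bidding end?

Rule: the price rises until one bidder remains; the winner pays the price at which the last rival dropped out.
Sorting limits: 999 (C) > 995 (A) > 976 (E) > 953 (B) > 946 (D)
Bidding ends when A exits at $995; C takes it.

C wins at $995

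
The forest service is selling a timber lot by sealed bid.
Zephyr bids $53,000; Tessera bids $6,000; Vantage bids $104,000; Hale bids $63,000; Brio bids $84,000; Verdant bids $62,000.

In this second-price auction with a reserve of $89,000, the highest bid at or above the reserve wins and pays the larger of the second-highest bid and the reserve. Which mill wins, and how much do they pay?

Second-price auction with a reserve of $89,000: the highest bid at or above the reserve wins and pays the larger of the second-highest bid and the reserve.
Sorting bids: 104,000 (Vantage) > 84,000 (Brio) > 63,000 (Hale) > 62,000 (Verdant) > 53,000 (Zephyr) > 6,000 (Tessera)
Vantage has the top bid at or above the reserve ($104,000).
max(second-highest $84,000, reserve $89,000) = $89,000.

Vantage pays $89,000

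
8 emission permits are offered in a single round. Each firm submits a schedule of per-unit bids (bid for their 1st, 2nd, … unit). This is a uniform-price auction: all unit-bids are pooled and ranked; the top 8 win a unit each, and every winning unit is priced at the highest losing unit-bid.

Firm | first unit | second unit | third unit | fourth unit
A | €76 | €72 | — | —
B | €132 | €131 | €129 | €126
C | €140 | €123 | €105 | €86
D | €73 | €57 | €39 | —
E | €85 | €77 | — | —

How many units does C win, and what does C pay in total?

C: 4 units, pays €340

All unit-bids, highest first — top 8: 140 (C-1), 132 (B-1), 131 (B-2), 129 (B-3), 126 (B-4), 123 (C-2), 105 (C-3), 86 (C-4)
The (k+1)-th unit-bid is €85.
C wins 4 unit(s) at €85 each.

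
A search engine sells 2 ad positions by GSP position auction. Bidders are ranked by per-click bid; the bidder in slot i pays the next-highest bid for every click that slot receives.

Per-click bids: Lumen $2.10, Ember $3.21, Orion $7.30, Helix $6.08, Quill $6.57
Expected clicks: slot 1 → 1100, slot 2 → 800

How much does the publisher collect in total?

Sorting advertisers: $7.30 (Orion) > $6.57 (Quill) > $6.08 (Helix) > …
Slot 1: Orion pays $6.57 × 1100 = $7227.00
Slot 2: Quill pays $6.08 × 800 = $4864.00
Total = $12091.00

Total revenue: $12091.00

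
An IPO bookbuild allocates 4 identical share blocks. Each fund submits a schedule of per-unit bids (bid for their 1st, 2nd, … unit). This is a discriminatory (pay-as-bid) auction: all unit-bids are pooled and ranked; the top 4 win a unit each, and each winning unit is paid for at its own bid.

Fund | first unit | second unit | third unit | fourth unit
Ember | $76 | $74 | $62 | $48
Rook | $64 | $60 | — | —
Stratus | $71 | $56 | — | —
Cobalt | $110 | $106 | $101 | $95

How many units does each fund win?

All unit-bids, highest first — top 4: 110 (Cobalt-1), 106 (Cobalt-2), 101 (Cobalt-3), 95 (Cobalt-4)
Next rejected bid: $76 (not a price — pay-as-bid).
Allocation: Cobalt 4.

Cobalt 4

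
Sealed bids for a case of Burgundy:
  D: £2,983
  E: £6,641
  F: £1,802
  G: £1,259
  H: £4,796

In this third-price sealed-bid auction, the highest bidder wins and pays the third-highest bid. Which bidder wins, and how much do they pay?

E pays £2,983

Sorting bids: 6,641 (E) > 4,796 (H) > 2,983 (D) > 1,802 (F) > 1,259 (G)
E is highest; pays the third-highest bid, £2,983.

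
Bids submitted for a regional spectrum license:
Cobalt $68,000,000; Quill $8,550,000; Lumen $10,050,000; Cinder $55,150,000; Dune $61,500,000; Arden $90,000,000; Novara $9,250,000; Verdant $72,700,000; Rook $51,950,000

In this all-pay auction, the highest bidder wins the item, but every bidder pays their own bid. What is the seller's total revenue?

Bids in order: 90,000,000 (Arden) > 72,700,000 (Verdant) > 68,000,000 (Cobalt) > 61,500,000 (Dune) > 55,150,000 (Cinder) > 51,950,000 (Rook) > …
Arden wins with the top bid; all bids are sunk regardless.
Every bidder forfeits their bid regardless of winning.
Revenue = 68,000,000 + 8,550,000 + 10,050,000 + 55,150,000 + 61,500,000 + 90,000,000 + 9,250,000 + 72,700,000 + 51,950,000 = $427,150,000.

Total revenue: $427,150,000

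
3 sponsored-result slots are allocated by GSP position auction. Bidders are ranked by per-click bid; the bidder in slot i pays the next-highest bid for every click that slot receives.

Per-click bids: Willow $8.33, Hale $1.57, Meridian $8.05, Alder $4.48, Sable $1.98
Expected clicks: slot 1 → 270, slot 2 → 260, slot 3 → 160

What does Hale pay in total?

Hale pays $0.00

Per-click bids in order: $8.33 (Willow) > $8.05 (Meridian) > $4.48 (Alder) > $1.98 (Sable) > …
Hale ranks below slot 3 → no slot, pays nothing.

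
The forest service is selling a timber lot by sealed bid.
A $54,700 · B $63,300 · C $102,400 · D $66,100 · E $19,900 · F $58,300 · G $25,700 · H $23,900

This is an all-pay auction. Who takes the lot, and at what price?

C pays $102,400

Bids in order: 102,400 (C) > 66,100 (D) > 63,300 (B) > 58,300 (F) > 54,700 (A) > 25,700 (G) > …
C wins with the top bid; all bids are sunk regardless.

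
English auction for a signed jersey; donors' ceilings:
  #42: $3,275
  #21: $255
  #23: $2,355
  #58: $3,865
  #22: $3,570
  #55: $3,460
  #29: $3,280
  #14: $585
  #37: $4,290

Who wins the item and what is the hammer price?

#37 wins at $3,865

Limits in order: 4,290 (#37) > 3,865 (#58) > 3,570 (#22) > 3,460 (#55) > 3,280 (#29) > 3,275 (#42) > …
#58 is the last rival to drop out, at $3,865; #37 remains and wins at that price.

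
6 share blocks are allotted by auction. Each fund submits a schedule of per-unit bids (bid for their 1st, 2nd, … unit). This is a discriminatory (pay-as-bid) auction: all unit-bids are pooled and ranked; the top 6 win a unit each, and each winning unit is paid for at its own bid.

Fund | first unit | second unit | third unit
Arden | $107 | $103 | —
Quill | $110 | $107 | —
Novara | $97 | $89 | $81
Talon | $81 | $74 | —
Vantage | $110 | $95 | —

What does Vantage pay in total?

Vantage pays $110

Pooled unit-bids ranked (top 6): 110 (Quill-1), 110 (Vantage-1), 107 (Arden-1), 107 (Quill-2), 103 (Arden-2), 97 (Novara-1)
Next rejected bid: $95 (not a price — pay-as-bid).
Vantage's winning unit-bids: 110 = $110.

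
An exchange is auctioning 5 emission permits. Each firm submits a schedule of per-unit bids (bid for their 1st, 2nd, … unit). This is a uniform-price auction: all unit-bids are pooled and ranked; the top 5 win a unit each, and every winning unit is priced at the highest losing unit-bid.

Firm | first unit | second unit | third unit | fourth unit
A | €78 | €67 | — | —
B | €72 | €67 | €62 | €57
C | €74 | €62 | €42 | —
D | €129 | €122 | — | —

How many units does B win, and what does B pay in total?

B: 1 unit, pays €67

All unit-bids, highest first — top 5: 129 (D-1), 122 (D-2), 78 (A-1), 74 (C-1), 72 (B-1)
Highest rejected unit-bid = €67.
B wins 1 unit(s) at €67 each.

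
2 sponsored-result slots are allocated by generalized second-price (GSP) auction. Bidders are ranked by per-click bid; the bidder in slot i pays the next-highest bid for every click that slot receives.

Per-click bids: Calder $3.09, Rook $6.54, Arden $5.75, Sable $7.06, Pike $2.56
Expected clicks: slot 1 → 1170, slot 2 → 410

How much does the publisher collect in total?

Total revenue: $10009.30

Ranked by bid: $7.06 (Sable) > $6.54 (Rook) > $5.75 (Arden) > …
Slot 1: Sable pays $6.54 × 1170 = $7651.80
Slot 2: Rook pays $5.75 × 410 = $2357.50
Total = $10009.30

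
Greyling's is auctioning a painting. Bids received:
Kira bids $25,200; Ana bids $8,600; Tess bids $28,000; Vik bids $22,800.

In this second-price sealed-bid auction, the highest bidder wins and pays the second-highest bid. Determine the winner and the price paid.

Bids ranked: 28,000 (Tess) > 25,200 (Kira) > 22,800 (Vik) > 8,600 (Ana)
Second-price: Tess pays Kira's bid of $25,200.

Tess pays $25,200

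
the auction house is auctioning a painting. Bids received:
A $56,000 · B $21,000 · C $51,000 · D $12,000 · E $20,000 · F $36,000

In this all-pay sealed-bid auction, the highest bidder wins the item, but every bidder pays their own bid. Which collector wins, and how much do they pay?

A pays $56,000

All-pay sealed-bid auction: the highest bidder wins the item, but every bidder pays their own bid.
Sorting bids: 56,000 (A) > 51,000 (C) > 36,000 (F) > 21,000 (B) > 20,000 (E) > 12,000 (D)
A wins with the top bid; all bids are sunk regardless.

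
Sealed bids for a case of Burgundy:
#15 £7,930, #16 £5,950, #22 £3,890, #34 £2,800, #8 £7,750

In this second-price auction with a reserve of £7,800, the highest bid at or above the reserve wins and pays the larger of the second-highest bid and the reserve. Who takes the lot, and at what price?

Rule: the highest bid at or above the reserve wins and pays the larger of the second-highest bid and the reserve.
Bids ranked: 7,930 (#15) > 7,750 (#8) > 5,950 (#16) > 3,890 (#22) > 2,800 (#34)
Highest eligible bid: #15 at £7,930.
Second-highest bid £7,750 is below the reserve £7,800, so the reserve binds → payment £7,800.

#15 pays £7,800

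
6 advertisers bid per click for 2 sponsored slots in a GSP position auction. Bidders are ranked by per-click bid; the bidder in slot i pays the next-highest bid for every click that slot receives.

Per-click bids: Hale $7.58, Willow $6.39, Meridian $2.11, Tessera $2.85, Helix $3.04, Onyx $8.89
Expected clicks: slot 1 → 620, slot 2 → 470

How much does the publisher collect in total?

Total revenue: $7702.90

Sorting advertisers: $8.89 (Onyx) > $7.58 (Hale) > $6.39 (Willow) > …
Slot 1: Onyx pays $7.58 × 620 = $4699.60
Slot 2: Hale pays $6.39 × 470 = $3003.30
Total = $7702.90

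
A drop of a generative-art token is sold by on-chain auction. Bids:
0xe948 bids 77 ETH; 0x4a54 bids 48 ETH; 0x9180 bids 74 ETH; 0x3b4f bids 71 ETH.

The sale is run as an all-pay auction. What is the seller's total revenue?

Total revenue: 270 ETH

Bids ranked: 77 (0xe948) > 74 (0x9180) > 71 (0x3b4f) > 48 (0x4a54)
Every bidder forfeits their bid regardless of winning.
Revenue = 77 + 48 + 74 + 71 = 270 ETH.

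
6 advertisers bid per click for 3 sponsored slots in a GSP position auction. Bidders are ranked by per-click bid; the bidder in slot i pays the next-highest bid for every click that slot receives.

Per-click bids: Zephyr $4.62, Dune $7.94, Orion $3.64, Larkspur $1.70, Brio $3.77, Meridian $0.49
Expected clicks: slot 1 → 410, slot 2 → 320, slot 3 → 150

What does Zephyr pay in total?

Ranked by bid: $7.94 (Dune) > $4.62 (Zephyr) > $3.77 (Brio) > $3.64 (Orion) > …
Zephyr holds slot 2 → pays next bid $3.77 × 320 clicks = $1206.40.

Zephyr pays $1206.40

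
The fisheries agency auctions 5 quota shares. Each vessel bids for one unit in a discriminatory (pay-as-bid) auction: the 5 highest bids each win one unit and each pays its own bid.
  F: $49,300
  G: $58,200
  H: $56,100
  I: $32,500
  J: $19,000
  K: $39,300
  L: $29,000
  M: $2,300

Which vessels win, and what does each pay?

G $58,200, H $56,100, F $49,300, K $39,300, I $32,500

Ordering the bids: 58,200 (G), 56,100 (H), 49,300 (F), 39,300 (K), 32,500 (I), 29,000 (L), 19,000 (J), …
The 5 highest are G, H, F, K, I.
Each winner pays its own bid: G $58,200, H $56,100, F $49,300, K $39,300, I $32,500.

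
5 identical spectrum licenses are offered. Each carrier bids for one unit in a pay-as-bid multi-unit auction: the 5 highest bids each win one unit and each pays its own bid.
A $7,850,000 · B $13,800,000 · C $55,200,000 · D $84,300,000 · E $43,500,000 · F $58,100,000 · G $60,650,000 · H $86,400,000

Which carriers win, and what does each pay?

H $86,400,000, D $84,300,000, G $60,650,000, F $58,100,000, C $55,200,000

Sorting: 86,400,000 (H), 84,300,000 (D), 60,650,000 (G), 58,100,000 (F), 55,200,000 (C), 43,500,000 (E), 13,800,000 (B), …
Winners (5 units): H, D, G, F, C.
Each winner pays its own bid: H $86,400,000, D $84,300,000, G $60,650,000, F $58,100,000, C $55,200,000.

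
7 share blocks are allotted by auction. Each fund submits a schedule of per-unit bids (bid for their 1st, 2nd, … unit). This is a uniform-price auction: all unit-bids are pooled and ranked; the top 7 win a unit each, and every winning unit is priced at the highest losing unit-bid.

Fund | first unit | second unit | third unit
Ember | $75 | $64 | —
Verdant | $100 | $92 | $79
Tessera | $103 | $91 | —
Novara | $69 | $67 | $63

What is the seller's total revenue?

All unit-bids, highest first — top 7: 103 (Tessera-1), 100 (Verdant-1), 92 (Verdant-2), 91 (Tessera-2), 79 (Verdant-3), 75 (Ember-1), 69 (Novara-1)
The (k+1)-th unit-bid is $67.
Allocation: Ember 1, Novara 1, Tessera 2, Verdant 3. Every unit priced at $67.
Revenue = 7 × 67 = $469.

Total revenue: $469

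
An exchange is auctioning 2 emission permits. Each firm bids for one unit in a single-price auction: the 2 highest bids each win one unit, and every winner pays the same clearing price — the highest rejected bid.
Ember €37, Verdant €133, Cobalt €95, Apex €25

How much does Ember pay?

Bids ranked high→low: 133 (Verdant), 95 (Cobalt), 37 (Ember), 25 (Apex)
Top 2: Verdant, Cobalt.
First losing bid is Ember's €37, which sets the uniform price.
Ember does not win → pays €0.

Ember pays €0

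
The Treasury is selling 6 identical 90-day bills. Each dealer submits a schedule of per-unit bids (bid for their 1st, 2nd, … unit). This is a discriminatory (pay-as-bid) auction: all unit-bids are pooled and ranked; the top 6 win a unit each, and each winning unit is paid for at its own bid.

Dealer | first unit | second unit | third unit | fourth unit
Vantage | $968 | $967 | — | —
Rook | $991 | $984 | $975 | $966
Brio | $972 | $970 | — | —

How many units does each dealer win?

Brio 2, Rook 3, Vantage 1

Merging the schedules and taking the best 6: 991 (Rook-1), 984 (Rook-2), 975 (Rook-3), 972 (Brio-1), 970 (Brio-2), 968 (Vantage-1)
Next rejected bid: $967 (not a price — pay-as-bid).
Allocation: Brio 2, Rook 3, Vantage 1.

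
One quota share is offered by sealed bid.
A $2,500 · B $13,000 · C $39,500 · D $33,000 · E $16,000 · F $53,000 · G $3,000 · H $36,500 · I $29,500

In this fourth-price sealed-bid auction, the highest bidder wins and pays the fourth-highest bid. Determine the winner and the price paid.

Fourth-price sealed-bid auction: the highest bidder wins and pays the fourth-highest bid.
Bids ranked: 53,000 (F) > 39,500 (C) > 36,500 (H) > 33,000 (D) > 29,500 (I) > 16,000 (E) > …
F is highest; pays the fourth-highest bid, $33,000.

F pays $33,000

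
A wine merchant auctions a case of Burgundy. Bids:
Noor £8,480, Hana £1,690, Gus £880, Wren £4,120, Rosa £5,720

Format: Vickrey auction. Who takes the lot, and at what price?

Noor pays £5,720

Vickrey auction: the highest bidder wins and pays the second-highest bid.
Bids ranked: 8,480 (Noor) > 5,720 (Rosa) > 4,120 (Wren) > 1,690 (Hana) > 880 (Gus)
Noor is highest; pays the second-highest bid, £5,720.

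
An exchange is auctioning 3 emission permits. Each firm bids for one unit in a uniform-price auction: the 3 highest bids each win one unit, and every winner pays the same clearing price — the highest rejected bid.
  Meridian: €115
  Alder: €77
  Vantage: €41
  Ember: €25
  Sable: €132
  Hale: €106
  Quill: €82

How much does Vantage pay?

Sorting: 132 (Sable), 115 (Meridian), 106 (Hale), 82 (Quill), 77 (Alder), …
The 3 highest are Sable, Meridian, Hale.
Clearing price = highest rejected bid = €82.
Vantage does not win → pays €0.

Vantage pays €0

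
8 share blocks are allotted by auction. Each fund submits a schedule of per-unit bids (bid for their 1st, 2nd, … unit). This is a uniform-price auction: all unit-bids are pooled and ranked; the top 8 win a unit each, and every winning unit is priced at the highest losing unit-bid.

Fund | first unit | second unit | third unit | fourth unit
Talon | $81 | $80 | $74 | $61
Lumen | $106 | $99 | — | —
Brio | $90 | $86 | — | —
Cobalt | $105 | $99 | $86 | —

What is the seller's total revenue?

Total revenue: $640

All unit-bids, highest first — top 8: 106 (Lumen-1), 105 (Cobalt-1), 99 (Lumen-2), 99 (Cobalt-2), 90 (Brio-1), 86 (Brio-2), 86 (Cobalt-3), 81 (Talon-1)
Highest rejected unit-bid = $80.
Allocation: Brio 2, Cobalt 3, Lumen 2, Talon 1. Every unit priced at $80.
Revenue = 8 × 80 = $640.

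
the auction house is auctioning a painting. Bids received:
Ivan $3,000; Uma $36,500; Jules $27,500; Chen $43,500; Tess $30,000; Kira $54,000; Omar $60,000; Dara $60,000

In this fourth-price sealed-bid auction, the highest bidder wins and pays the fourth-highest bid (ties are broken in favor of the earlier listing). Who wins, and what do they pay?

Omar pays $43,500

Fourth-price sealed-bid auction: the highest bidder wins and pays the fourth-highest bid.
Bids ranked: 60,000 (Omar) > 60,000 (Dara) > 54,000 (Kira) > 43,500 (Chen) > 36,500 (Uma) > 30,000 (Tess) > …
Omar and Dara tie at $60,000; tie-break gives it to Omar.
Omar is highest; pays the fourth-highest bid, $43,500.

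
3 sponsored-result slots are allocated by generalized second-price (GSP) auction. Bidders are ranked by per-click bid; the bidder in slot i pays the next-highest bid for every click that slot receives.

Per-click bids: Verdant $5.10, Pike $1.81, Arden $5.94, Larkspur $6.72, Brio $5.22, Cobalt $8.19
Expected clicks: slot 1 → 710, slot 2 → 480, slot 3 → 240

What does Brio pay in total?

Brio pays $0.00

Ranked by bid: $8.19 (Cobalt) > $6.72 (Larkspur) > $5.94 (Arden) > $5.22 (Brio) > …
Brio ranks below slot 3 → no slot, pays nothing.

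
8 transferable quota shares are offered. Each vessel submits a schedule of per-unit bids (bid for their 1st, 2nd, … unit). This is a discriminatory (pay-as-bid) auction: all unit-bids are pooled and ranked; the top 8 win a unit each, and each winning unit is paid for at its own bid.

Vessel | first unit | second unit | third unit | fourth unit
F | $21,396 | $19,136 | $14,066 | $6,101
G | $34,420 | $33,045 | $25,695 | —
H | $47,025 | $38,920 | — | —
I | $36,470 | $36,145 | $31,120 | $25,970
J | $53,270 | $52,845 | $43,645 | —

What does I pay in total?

Merging the schedules and taking the best 8: 53,270 (J-1), 52,845 (J-2), 47,025 (H-1), 43,645 (J-3), 38,920 (H-2), 36,470 (I-1), 36,145 (I-2), 34,420 (G-1)
Next rejected bid: $33,045 (not a price — pay-as-bid).
I's winning unit-bids: 36,470 + 36,145 = $72,615.

I pays $72,615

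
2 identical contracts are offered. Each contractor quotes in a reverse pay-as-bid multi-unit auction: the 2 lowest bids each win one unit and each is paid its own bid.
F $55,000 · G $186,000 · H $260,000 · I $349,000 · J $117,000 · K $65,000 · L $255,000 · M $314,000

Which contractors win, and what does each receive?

F $55,000, K $65,000

Sorting: 55,000 (F), 65,000 (K), 117,000 (J), 186,000 (G), …
The 2 lowest are F, K.
Each winner is paid its own bid: F $55,000, K $65,000.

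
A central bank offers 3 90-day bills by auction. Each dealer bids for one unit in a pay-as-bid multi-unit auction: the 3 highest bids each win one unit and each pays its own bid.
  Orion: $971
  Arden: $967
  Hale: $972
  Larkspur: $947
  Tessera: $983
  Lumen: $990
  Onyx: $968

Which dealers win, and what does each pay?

Lumen $990, Tessera $983, Hale $972

Sorting: 990 (Lumen), 983 (Tessera), 972 (Hale), 971 (Orion), 968 (Onyx), …
The 3 highest are Lumen, Tessera, Hale.
Each winner pays its own bid: Lumen $990, Tessera $983, Hale $972.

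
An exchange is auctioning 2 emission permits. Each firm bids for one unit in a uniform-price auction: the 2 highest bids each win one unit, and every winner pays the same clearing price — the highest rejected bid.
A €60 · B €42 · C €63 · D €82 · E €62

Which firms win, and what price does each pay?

D, C; each pays €62

Ordering the bids: 82 (D), 63 (C), 62 (E), 60 (A), …
Top 2: D, C.
Highest unsuccessful bid: €62 → clearing price.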